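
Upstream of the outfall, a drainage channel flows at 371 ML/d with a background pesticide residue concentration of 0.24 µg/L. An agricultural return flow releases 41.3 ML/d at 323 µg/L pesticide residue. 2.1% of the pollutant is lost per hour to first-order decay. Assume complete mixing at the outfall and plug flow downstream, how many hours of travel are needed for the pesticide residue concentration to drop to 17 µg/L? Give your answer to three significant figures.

30.6 h

Mixed concentration C = ΣQC/ΣQ = (371.0·0.2400 + 41.30·323.0) / 412.3 = 13430/412.3 = 32.57 µg/L.
2.1%/h lost → k = −ln(1 − 0.021) = 0.02122 h⁻¹.
32.57·exp(−k·t) = 17 → t = ln(32.57/17)/k = 110300 s = 30.64 h.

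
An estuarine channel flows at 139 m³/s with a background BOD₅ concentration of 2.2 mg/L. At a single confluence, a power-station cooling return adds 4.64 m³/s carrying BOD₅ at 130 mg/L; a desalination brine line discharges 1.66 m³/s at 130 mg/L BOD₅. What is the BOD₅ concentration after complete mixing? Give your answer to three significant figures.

Flow-weighted average: C = (139.0·2.200 + 4.640·130.0 + 1.660·130.0) / 145.3 = 1125/145.3 = 7.741 mg/L.

7.74 mg/L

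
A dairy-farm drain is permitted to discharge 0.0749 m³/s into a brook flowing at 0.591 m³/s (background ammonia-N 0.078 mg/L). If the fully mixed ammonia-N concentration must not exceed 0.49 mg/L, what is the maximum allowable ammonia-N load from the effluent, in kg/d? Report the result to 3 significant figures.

24.2 kg/d

Mass balance at the limit: 0.5910·0.07800 + 0.07490·Cₑ = 0.6659·0.49 → Cₑ = 3.741 mg/L.
Load = 0.07490 m³/s × 3.741 g/m³ × 86 400 s/d = 24.21 kg/d.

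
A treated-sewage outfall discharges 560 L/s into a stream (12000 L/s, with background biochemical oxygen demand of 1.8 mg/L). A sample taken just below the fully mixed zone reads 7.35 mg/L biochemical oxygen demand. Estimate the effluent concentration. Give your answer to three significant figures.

126 mg/L

Mass balance: 12000·1.800 + 560.0·Cₑ = 12560·7.350
→ Cₑ = (12560·7.350 − 12000·1.800) / 560.0 = 126.3 mg/L.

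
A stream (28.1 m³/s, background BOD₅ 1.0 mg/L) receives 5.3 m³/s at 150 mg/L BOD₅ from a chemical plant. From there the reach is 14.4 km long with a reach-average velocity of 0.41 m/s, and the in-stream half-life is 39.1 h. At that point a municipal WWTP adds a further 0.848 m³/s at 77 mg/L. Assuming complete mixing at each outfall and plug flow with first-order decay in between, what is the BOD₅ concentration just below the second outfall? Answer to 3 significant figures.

After mixing, C = (28.10·1.000 + 5.300·150.0) / 33.40 = 823.1/33.40 = 24.64 mg/L; combined flow 33.40 m³/s.
Travel time t = 14.4·1000 / 0.41 = 35120 s = 9.756 h.
Half-life 39.1 h → k = ln 2 / 39.1 = 0.01773 h⁻¹ = 0.4255 d⁻¹.
After decay, C = 24.64 × e^(−kt) = 24.64 × 0.8412 = 20.73 mg/L.
Second outfall: C = (33.40·20.73 + 0.8480·77.00)/34.25 = 22.12 mg/L.

22.1 mg/L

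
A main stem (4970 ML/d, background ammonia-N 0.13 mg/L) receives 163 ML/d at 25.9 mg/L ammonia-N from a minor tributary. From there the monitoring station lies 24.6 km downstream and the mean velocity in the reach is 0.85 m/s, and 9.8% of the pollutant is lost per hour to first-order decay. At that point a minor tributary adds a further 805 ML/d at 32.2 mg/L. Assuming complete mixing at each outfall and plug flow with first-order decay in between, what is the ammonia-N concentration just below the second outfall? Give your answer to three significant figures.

Mass balance: C = (4970·0.1300 + 163.0·25.90) / 5133 = 4868/5133 = 0.9483 mg/L; combined flow 5133 ML/d.
Travel time t = 24.6·1000 / 0.85 = 28940 s = 8.039 h.
9.8%/h lost → k = −ln(1 − 0.098) = 0.1031 h⁻¹.
Applying C = C₀e^(−kt): 0.9483 × 0.4364 = 0.4139 mg/L.
At the second outfall, C = (5133·0.4139 + 805.0·32.20) / (5133 + 805.0) = 4.723 mg/L.

4.72 mg/L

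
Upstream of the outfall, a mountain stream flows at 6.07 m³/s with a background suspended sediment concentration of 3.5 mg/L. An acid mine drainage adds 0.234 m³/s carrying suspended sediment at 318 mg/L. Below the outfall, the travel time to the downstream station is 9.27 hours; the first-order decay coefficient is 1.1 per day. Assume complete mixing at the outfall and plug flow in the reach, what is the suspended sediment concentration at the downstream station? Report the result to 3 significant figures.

9.92 mg/L

Mixed concentration C = ΣQC/ΣQ = (6.070·3.500 + 0.2340·318.0) / 6.304 = 95.66/6.304 = 15.17 mg/L.
After decay, C = 15.17 × e^(−kt) = 15.17 × 0.6539 = 9.922 mg/L.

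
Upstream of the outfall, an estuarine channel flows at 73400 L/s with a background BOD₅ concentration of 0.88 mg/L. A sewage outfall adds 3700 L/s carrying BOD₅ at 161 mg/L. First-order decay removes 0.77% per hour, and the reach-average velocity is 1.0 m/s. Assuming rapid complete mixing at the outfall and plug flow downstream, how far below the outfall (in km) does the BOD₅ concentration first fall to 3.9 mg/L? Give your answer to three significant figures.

366 km

Conservation of mass: C = (73400·0.8800 + 3700·161.0) / 77100 = 660300/77100 = 8.564 mg/L.
0.77%/h lost → k = −ln(1 − 0.0077) = 0.007730 h⁻¹.
Set 8.564·exp(−k·t) = 3.9 → t = ln(8.564/3.9)/k = 366300 s = 101.8 h.
Distance = v·t = 1.0·366300 = 366300 m = 366.3 km.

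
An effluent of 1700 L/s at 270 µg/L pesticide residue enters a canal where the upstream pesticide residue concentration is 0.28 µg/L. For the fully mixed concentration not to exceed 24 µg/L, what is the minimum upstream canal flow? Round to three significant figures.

17600 L/s

Set C_mix = 24: (Q·0.2800 + 1700·270.0) / (Q + 1700) = 24
→ Q = 1700·(270.0 − 24)/(24 − 0.2800) = 17630 L/s.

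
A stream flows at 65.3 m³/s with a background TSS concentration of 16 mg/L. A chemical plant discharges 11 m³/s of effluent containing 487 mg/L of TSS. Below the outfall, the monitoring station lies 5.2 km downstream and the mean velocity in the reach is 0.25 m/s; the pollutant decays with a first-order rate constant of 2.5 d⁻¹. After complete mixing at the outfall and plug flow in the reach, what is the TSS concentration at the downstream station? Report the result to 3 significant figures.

46.0 mg/L

Mixed concentration C = ΣQC/ΣQ = (65.30·16.00 + 11.00·487.0) / 76.30 = 6402/76.30 = 83.90 mg/L.
Travel time t = 5.2·1000 / 0.25 = 20800 s = 5.778 h.
Decay over the reach: 83.90·exp(−kt) = 83.90·0.5478 = 45.96 mg/L.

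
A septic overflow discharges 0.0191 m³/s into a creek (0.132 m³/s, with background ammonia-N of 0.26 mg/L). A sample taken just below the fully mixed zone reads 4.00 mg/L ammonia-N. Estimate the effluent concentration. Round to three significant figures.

29.8 mg/L

Mass balance: 0.1320·0.2600 + 0.01910·Cₑ = 0.1511·4.000
→ Cₑ = (0.1511·4.000 − 0.1320·0.2600) / 0.01910 = 29.85 mg/L.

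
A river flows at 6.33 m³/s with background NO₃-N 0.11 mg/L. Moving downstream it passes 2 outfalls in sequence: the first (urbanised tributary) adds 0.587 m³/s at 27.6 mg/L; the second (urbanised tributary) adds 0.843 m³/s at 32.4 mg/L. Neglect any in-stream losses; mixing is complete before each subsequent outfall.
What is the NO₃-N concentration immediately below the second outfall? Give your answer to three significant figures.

Outfall 1: combined Q = 6.917 m³/s; C = (6.330·0.1100 + 0.5870·27.60)/6.917 = 2.443 mg/L.
Outfall 2: combined Q = 7.760 m³/s; C = (6.917·2.443 + 0.8430·32.40)/7.760 = 5.697 mg/L.

5.70 mg/L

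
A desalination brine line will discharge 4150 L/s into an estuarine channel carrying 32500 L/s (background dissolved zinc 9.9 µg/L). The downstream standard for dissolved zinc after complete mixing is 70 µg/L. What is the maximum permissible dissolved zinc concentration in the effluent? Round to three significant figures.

At the limit, (Qr·Cr + Qe·Cₑ)/(Qr + Qe) = 70:
Cₑ = (36650·70 − 32500·9.900) / 4150 = 540.7 µg/L.

541 µg/L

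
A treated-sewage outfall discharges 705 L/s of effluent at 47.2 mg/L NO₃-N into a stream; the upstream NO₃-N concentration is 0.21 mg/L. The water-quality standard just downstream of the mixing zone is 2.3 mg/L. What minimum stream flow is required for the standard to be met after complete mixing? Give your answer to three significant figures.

15100 L/s

Set C_mix = 2.3: (Q·0.2100 + 705.0·47.20) / (Q + 705.0) = 2.3
→ Q = 705.0·(47.20 − 2.3)/(2.3 − 0.2100) = 15150 L/s.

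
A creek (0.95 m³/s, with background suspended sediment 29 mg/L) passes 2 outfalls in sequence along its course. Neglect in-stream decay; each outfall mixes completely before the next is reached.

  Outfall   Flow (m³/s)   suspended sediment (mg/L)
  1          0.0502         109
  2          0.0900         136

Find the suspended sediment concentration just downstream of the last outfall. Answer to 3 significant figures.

Outfall 1: combined Q = 1.000 m³/s; C = (0.9500·29.00 + 0.05020·109.0)/1.000 = 33.02 mg/L.
Outfall 2: combined Q = 1.090 m³/s; C = (1.000·33.02 + 0.09000·136.0)/1.090 = 41.52 mg/L.

41.5 mg/L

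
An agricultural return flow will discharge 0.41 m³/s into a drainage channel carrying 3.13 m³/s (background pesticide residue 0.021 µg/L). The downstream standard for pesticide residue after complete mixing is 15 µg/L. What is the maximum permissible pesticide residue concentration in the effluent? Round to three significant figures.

129 µg/L

At the limit, (Qr·Cr + Qe·Cₑ)/(Qr + Qe) = 15:
Cₑ = (3.540·15 − 3.130·0.02100) / 0.4100 = 129.4 µg/L.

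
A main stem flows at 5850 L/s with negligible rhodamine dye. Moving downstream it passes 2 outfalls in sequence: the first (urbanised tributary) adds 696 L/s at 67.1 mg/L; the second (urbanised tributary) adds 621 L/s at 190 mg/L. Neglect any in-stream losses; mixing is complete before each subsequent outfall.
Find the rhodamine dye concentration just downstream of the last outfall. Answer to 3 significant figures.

Outfall 1: combined Q = 6546 L/s; C = (5850·0 + 696.0·67.10)/6546 = 7.134 mg/L.
Outfall 2: combined Q = 7167 L/s; C = (6546·7.134 + 621.0·190.0)/7167 = 22.98 mg/L.

23.0 mg/L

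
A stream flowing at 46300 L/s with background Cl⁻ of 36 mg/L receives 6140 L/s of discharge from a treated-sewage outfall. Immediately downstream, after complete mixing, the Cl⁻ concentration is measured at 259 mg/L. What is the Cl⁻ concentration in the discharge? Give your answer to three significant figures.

Mass balance: 46300·36.00 + 6140·Cₑ = 52440·259.0
→ Cₑ = (52440·259.0 − 46300·36.00) / 6140 = 1941 mg/L.

1940 mg/L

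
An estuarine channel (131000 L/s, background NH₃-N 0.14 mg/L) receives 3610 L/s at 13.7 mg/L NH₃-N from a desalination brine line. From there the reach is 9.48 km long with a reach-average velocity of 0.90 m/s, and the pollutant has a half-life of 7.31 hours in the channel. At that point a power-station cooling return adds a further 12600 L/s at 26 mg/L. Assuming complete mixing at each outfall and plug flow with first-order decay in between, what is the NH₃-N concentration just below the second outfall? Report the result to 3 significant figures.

2.57 mg/L

Mixed concentration C = ΣQC/ΣQ = (131000·0.1400 + 3610·13.70) / 134600 = 67800/134600 = 0.5037 mg/L; combined flow 134600 L/s.
Travel time t = 9.48·1000 / 0.90 = 10530 s = 2.926 h.
Half-life 7.31 h → k = ln 2 / 7.31 = 0.09482 h⁻¹ = 2.276 d⁻¹.
Applying C = C₀e^(−kt): 0.5037 × 0.7577 = 0.3816 mg/L.
At the second outfall, C = (134600·0.3816 + 12600·26.00) / (134600 + 12600) = 2.574 mg/L.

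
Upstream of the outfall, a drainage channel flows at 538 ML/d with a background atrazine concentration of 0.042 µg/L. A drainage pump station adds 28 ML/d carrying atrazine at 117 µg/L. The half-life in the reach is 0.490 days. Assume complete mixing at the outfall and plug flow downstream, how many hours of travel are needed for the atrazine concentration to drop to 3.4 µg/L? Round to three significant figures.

9.14 h

After mixing, C = (538.0·0.04200 + 28.00·117.0) / 566.0 = 3299/566.0 = 5.828 µg/L.
Half-life 0.490 d → k = ln 2 / 0.490 = 1.415 d⁻¹.
5.828·exp(−k·t) = 3.4 → t = ln(5.828/3.4)/k = 32910 s = 9.143 h.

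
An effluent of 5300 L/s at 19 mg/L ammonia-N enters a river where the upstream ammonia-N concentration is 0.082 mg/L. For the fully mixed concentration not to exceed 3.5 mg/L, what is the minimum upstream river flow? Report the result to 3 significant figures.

24000 L/s

Set C_mix = 3.5: (Q·0.08200 + 5300·19.00) / (Q + 5300) = 3.5
→ Q = 5300·(19.00 − 3.5)/(3.5 − 0.08200) = 24030 L/s.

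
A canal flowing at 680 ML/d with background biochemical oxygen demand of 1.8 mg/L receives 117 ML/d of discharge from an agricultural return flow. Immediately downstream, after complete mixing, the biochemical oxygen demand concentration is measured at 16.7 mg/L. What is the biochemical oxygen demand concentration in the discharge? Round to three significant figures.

103 mg/L

Mass balance: 680.0·1.800 + 117.0·Cₑ = 797.0·16.70
→ Cₑ = (797.0·16.70 − 680.0·1.800) / 117.0 = 103.3 mg/L.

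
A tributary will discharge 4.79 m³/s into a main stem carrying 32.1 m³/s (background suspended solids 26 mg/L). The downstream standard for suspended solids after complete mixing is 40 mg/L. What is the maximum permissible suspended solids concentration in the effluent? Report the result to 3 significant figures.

134 mg/L

At the limit, (Qr·Cr + Qe·Cₑ)/(Qr + Qe) = 40:
Cₑ = (36.89·40 − 32.10·26.00) / 4.790 = 133.8 mg/L.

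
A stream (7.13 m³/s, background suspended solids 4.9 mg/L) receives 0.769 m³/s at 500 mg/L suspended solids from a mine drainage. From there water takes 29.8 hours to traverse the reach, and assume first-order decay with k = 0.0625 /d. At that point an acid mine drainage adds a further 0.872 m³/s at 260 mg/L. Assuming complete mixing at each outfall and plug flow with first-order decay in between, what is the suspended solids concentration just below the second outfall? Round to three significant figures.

Mass balance: C = (7.130·4.900 + 0.7690·500.0) / 7.899 = 419.4/7.899 = 53.10 mg/L; combined flow 7.899 m³/s.
Applying C = C₀e^(−kt): 53.10 × 0.9253 = 49.14 mg/L.
Second outfall: C = (7.899·49.14 + 0.8720·260.0)/8.771 = 70.10 mg/L.

70.1 mg/L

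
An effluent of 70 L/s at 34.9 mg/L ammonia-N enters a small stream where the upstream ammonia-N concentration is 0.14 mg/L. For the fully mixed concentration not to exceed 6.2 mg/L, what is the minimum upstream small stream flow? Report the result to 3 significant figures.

Set C_mix = 6.2: (Q·0.1400 + 70.00·34.90) / (Q + 70.00) = 6.2
→ Q = 70.00·(34.90 − 6.2)/(6.2 − 0.1400) = 331.5 L/s.

332 L/s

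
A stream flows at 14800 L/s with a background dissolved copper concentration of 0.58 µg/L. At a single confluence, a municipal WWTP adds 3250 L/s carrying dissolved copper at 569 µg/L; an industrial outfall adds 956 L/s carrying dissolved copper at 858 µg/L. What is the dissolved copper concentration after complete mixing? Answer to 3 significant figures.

141 µg/L

After mixing, C = (14800·0.5800 + 3250·569.0 + 956.0·858.0) / 19010 = 2678000/19010 = 140.9 µg/L.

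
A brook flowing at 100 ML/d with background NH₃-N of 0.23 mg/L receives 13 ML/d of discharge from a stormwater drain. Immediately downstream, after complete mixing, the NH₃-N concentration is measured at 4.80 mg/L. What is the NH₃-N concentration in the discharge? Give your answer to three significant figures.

Mass balance: 100.0·0.2300 + 13.00·Cₑ = 113.0·4.800
→ Cₑ = (113.0·4.800 − 100.0·0.2300) / 13.00 = 39.95 mg/L.

40.0 mg/L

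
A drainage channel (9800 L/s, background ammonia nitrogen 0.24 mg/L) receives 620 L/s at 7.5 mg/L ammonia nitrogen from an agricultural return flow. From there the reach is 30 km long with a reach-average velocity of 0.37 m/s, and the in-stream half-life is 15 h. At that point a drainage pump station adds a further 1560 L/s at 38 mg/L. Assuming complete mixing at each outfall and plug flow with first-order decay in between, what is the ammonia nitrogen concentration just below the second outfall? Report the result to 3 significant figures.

Flow-weighted average: C = (9800·0.2400 + 620.0·7.500) / 10420 = 7002/10420 = 0.6720 mg/L; combined flow 10420 L/s.
Travel time t = 30·1000 / 0.37 = 81080 s = 22.52 h.
Half-life 15 h → k = ln 2 / 15 = 0.04621 h⁻¹ = 1.109 d⁻¹.
First-order decay: C = 0.6720·exp(−k·t) = 0.6720·0.3532 = 0.2373 mg/L.
At the second outfall, C = (10420·0.2373 + 1560·38.00) / (10420 + 1560) = 5.155 mg/L.

5.15 mg/L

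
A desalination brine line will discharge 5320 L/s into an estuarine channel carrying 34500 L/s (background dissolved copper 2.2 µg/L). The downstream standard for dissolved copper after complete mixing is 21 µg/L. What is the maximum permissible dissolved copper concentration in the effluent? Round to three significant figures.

At the limit, (Qr·Cr + Qe·Cₑ)/(Qr + Qe) = 21:
Cₑ = (39820·21 − 34500·2.200) / 5320 = 142.9 µg/L.

143 µg/L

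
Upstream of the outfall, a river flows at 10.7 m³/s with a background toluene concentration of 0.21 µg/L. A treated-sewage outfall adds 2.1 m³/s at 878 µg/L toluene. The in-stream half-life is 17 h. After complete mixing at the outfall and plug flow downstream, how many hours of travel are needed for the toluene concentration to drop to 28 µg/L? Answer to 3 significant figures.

40.2 h

Mass balance: C = (10.70·0.2100 + 2.100·878.0) / 12.80 = 1846/12.80 = 144.2 µg/L.
Half-life 17 h → k = ln 2 / 17 = 0.04077 h⁻¹ = 0.9786 d⁻¹.
144.2·exp(−k·t) = 28 → t = ln(144.2/28)/k = 144700 s = 40.20 h.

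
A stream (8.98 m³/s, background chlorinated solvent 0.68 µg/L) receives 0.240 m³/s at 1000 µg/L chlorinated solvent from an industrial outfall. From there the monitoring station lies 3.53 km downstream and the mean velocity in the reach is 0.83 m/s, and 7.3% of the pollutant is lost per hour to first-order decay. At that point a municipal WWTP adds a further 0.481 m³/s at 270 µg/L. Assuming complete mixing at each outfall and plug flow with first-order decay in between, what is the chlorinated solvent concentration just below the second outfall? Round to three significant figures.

36.6 µg/L

Mass balance: C = (8.980·0.6800 + 0.2400·1000) / 9.220 = 246.1/9.220 = 26.69 µg/L; combined flow 9.220 m³/s.
Travel time t = 3.53·1000 / 0.83 = 4253 s = 1.181 h.
7.3%/h lost → k = −ln(1 − 0.073) = 0.07580 h⁻¹.
Decay over the reach: 26.69·exp(−kt) = 26.69·0.9143 = 24.41 µg/L.
Second outfall: C = (9.220·24.41 + 0.4810·270.0)/9.701 = 36.58 µg/L.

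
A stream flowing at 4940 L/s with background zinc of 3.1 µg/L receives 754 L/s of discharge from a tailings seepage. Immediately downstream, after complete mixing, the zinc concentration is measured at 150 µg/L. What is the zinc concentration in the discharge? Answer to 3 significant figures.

1110 µg/L

Mass balance: 4940·3.100 + 754.0·Cₑ = 5694·150.0
→ Cₑ = (5694·150.0 − 4940·3.100) / 754.0 = 1112 µg/L.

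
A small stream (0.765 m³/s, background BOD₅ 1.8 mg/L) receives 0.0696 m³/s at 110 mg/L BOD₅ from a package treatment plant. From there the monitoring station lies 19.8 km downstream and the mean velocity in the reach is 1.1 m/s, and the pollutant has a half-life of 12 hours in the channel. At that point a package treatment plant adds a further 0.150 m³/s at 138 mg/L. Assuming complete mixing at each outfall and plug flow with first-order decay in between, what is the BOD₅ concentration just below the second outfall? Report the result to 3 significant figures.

Conservation of mass: C = (0.7650·1.800 + 0.06960·110.0) / 0.8346 = 9.033/0.8346 = 10.82 mg/L; combined flow 0.8346 m³/s.
Travel time t = 19.8·1000 / 1.1 = 18000 s = 5.000 h.
Half-life 12 h → k = ln 2 / 12 = 0.05776 h⁻¹ = 1.386 d⁻¹.
After decay, C = 10.82 × e^(−kt) = 10.82 × 0.7492 = 8.108 mg/L.
Second outfall: C = (0.8346·8.108 + 0.1500·138.0)/0.9846 = 27.90 mg/L.

27.9 mg/L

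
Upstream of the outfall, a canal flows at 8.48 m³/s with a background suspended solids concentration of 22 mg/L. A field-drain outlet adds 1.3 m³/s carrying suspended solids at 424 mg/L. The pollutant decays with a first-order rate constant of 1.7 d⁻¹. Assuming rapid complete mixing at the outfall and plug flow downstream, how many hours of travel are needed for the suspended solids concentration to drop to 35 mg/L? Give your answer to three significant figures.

After mixing, C = (8.480·22.00 + 1.300·424.0) / 9.780 = 737.8/9.780 = 75.44 mg/L.
75.44·exp(−k·t) = 35 → t = ln(75.44/35)/k = 39030 s = 10.84 h.

10.8 h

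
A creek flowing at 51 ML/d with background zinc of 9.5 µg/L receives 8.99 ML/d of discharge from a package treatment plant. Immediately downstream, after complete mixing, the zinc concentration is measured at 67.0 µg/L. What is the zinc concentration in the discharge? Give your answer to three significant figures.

393 µg/L

Mass balance: 51.00·9.500 + 8.990·Cₑ = 59.99·67.00
→ Cₑ = (59.99·67.00 − 51.00·9.500) / 8.990 = 393.2 µg/L.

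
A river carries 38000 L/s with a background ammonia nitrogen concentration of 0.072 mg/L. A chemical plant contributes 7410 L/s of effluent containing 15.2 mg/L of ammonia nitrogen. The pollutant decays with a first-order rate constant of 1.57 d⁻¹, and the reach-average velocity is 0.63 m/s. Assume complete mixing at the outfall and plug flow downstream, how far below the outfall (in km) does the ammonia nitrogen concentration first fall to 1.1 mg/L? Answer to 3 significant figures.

Conservation of mass: C = (38000·0.07200 + 7410·15.20) / 45410 = 115400/45410 = 2.541 mg/L.
Set 2.541·exp(−k·t) = 1.1 → t = ln(2.541/1.1)/k = 46070 s = 12.80 h.
Distance = v·t = 0.63·46070 = 29020 m = 29.02 km.

29.0 km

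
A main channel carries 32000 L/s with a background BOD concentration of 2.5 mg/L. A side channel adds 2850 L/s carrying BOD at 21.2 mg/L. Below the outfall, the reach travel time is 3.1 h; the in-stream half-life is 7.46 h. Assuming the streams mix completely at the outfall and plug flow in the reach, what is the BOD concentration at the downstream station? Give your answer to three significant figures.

After mixing, C = (32000·2.500 + 2850·21.20) / 34850 = 140400/34850 = 4.029 mg/L.
Half-life 7.46 h → k = ln 2 / 7.46 = 0.09292 h⁻¹ = 2.230 d⁻¹.
After decay, C = 4.029 × e^(−kt) = 4.029 × 0.7497 = 3.021 mg/L.

3.02 mg/L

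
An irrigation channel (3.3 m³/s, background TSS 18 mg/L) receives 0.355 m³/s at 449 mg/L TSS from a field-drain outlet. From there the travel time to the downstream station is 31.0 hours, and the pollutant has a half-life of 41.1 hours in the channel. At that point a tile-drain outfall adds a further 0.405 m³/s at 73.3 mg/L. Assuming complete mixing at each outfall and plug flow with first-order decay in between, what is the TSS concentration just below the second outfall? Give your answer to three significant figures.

After mixing, C = (3.300·18.00 + 0.3550·449.0) / 3.655 = 218.8/3.655 = 59.86 mg/L; combined flow 3.655 m³/s.
Half-life 41.1 h → k = ln 2 / 41.1 = 0.01686 h⁻¹ = 0.4048 d⁻¹.
After decay, C = 59.86 × e^(−kt) = 59.86 × 0.5929 = 35.49 mg/L.
Second outfall: C = (3.655·35.49 + 0.4050·73.30)/4.060 = 39.26 mg/L.

39.3 mg/L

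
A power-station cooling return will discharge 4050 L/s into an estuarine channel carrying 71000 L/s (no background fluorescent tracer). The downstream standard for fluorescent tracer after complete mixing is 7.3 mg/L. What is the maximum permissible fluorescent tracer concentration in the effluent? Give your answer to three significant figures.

135 mg/L

At the limit, (Qr·Cr + Qe·Cₑ)/(Qr + Qe) = 7.3:
Cₑ = (75050·7.3 − 71000·0) / 4050 = 135.3 mg/L.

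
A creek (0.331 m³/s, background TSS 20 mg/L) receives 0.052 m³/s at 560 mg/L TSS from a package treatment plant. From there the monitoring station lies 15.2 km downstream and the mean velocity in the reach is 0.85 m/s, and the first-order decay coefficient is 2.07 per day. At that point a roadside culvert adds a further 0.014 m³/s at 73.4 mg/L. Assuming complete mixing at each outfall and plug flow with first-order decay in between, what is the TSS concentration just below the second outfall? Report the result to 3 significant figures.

61.2 mg/L

Conservation of mass: C = (0.3310·20.00 + 0.05200·560.0) / 0.3830 = 35.74/0.3830 = 93.32 mg/L; combined flow 0.3830 m³/s.
Travel time t = 15.2·1000 / 0.85 = 17880 s = 4.967 h.
First-order decay: C = 93.32·exp(−k·t) = 93.32·0.6515 = 60.80 mg/L.
Second outfall: C = (0.3830·60.80 + 0.01400·73.40)/0.3970 = 61.24 mg/L.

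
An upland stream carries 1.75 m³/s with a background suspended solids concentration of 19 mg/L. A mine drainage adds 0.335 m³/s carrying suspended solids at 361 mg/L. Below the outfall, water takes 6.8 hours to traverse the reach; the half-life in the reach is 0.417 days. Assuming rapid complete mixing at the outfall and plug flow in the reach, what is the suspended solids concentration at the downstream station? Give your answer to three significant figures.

Mass balance: C = (1.750·19.00 + 0.3350·361.0) / 2.085 = 154.2/2.085 = 73.95 mg/L.
Half-life 0.417 d → k = ln 2 / 0.417 = 1.662 d⁻¹.
First-order decay: C = 73.95·exp(−k·t) = 73.95·0.6244 = 46.17 mg/L.

46.2 mg/L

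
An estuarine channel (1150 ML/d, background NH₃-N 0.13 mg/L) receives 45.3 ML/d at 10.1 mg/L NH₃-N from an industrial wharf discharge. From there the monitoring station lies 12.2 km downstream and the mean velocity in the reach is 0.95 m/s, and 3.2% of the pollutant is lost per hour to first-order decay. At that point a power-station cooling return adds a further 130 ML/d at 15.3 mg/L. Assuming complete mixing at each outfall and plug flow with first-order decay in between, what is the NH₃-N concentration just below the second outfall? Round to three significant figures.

1.91 mg/L

Mass balance: C = (1150·0.1300 + 45.30·10.10) / 1195 = 607.0/1195 = 0.5078 mg/L; combined flow 1195 ML/d.
Travel time t = 12.2·1000 / 0.95 = 12840 s = 3.567 h.
3.2%/h lost → k = −ln(1 − 0.032) = 0.03252 h⁻¹.
After decay, C = 0.5078 × e^(−kt) = 0.5078 × 0.8905 = 0.4522 mg/L.
Second outfall: C = (1195·0.4522 + 130.0·15.30)/1325 = 1.909 mg/L.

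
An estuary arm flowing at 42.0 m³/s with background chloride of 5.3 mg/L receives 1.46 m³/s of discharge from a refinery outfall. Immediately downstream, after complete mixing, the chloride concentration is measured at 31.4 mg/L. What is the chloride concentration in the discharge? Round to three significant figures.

782 mg/L

Mass balance: 42.00·5.300 + 1.460·Cₑ = 43.46·31.40
→ Cₑ = (43.46·31.40 − 42.00·5.300) / 1.460 = 782.2 mg/L.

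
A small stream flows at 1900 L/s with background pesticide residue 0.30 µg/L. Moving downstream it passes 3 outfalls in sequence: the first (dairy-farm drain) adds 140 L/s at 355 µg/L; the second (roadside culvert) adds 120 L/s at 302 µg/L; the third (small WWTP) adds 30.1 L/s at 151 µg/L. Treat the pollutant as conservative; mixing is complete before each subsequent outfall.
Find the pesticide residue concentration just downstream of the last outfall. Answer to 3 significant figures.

Below outfall 1: Q → 2040 L/s, C = (1900·0.3000 + 140.0·355.0)/2040 = 24.64 µg/L.
Below outfall 2: Q → 2160 L/s, C = (2040·24.64 + 120.0·302.0)/2160 = 40.05 µg/L.
Below outfall 3: Q → 2190 L/s, C = (2160·40.05 + 30.10·151.0)/2190 = 41.58 µg/L.

41.6 µg/L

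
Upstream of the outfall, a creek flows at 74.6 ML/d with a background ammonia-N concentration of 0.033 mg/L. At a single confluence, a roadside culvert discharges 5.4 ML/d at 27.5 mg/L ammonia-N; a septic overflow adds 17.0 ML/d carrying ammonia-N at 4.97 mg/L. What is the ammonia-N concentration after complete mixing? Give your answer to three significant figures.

2.43 mg/L

After mixing, C = (74.60·0.03300 + 5.400·27.50 + 17.00·4.970) / 97.00 = 235.5/97.00 = 2.427 mg/L.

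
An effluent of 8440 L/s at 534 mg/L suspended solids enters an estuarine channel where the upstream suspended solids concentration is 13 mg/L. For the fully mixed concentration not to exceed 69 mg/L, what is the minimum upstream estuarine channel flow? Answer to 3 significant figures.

Set C_mix = 69: (Q·13.00 + 8440·534.0) / (Q + 8440) = 69
→ Q = 8440·(534.0 − 69)/(69 − 13.00) = 70080 L/s.

70100 L/s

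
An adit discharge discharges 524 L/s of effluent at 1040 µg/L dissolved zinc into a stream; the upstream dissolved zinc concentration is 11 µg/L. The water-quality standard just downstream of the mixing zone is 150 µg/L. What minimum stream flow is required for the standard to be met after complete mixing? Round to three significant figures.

3360 L/s

Set C_mix = 150: (Q·11.00 + 524.0·1040) / (Q + 524.0) = 150
→ Q = 524.0·(1040 − 150)/(150 − 11.00) = 3355 L/s.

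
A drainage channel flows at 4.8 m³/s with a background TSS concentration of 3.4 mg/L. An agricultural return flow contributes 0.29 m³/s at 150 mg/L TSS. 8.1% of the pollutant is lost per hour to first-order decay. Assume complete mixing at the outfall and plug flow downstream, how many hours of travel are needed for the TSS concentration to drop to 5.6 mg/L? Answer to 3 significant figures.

8.78 h

After mixing, C = (4.800·3.400 + 0.2900·150.0) / 5.090 = 59.82/5.090 = 11.75 mg/L.
8.1%/h lost → k = −ln(1 − 0.081) = 0.08447 h⁻¹.
11.75·exp(−k·t) = 5.6 → t = ln(11.75/5.6)/k = 31590 s = 8.776 h.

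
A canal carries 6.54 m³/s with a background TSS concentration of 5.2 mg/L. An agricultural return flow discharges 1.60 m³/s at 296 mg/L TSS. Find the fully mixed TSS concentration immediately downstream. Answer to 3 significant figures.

Conservation of mass: C = (6.540·5.200 + 1.600·296.0) / 8.140 = 507.6/8.140 = 62.36 mg/L.

62.4 mg/L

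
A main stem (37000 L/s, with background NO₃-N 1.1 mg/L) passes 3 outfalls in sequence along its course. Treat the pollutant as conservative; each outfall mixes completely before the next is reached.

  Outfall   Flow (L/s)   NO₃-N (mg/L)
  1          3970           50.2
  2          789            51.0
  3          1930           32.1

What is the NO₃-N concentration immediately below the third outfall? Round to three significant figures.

7.83 mg/L

After outfall 1: Q = 37000 + 3970 = 40970 L/s; C = (37000·1.100 + 3970·50.20)/40970 = 5.858 mg/L.
After outfall 2: Q = 40970 + 789.0 = 41760 L/s; C = (40970·5.858 + 789.0·51.00)/41760 = 6.711 mg/L.
After outfall 3: Q = 41760 + 1930 = 43690 L/s; C = (41760·6.711 + 1930·32.10)/43690 = 7.832 mg/L.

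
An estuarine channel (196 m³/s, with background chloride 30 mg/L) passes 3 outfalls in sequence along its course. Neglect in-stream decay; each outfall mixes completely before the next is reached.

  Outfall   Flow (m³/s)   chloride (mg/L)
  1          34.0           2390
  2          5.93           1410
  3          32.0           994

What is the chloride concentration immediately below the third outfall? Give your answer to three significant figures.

After outfall 1: Q = 196.0 + 34.00 = 230.0 m³/s; C = (196.0·30.00 + 34.00·2390)/230.0 = 378.9 mg/L.
After outfall 2: Q = 230.0 + 5.930 = 235.9 m³/s; C = (230.0·378.9 + 5.930·1410)/235.9 = 404.8 mg/L.
After outfall 3: Q = 235.9 + 32.00 = 267.9 m³/s; C = (235.9·404.8 + 32.00·994.0)/267.9 = 475.2 mg/L.

475 mg/L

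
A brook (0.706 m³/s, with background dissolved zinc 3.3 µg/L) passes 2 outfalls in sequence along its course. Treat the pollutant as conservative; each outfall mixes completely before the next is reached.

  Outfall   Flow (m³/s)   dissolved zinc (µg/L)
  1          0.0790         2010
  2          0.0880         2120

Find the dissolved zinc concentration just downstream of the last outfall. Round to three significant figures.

398 µg/L

After outfall 1: Q = 0.7060 + 0.07900 = 0.7850 m³/s; C = (0.7060·3.300 + 0.07900·2010)/0.7850 = 205.2 µg/L.
After outfall 2: Q = 0.7850 + 0.08800 = 0.8730 m³/s; C = (0.7850·205.2 + 0.08800·2120)/0.8730 = 398.3 µg/L.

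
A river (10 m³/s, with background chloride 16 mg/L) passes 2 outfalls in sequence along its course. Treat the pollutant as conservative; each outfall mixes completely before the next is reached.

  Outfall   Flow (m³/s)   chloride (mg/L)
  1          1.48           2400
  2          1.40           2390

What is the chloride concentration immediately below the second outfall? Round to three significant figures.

548 mg/L

Outfall 1: combined Q = 11.48 m³/s; C = (10.00·16.00 + 1.480·2400)/11.48 = 323.3 mg/L.
Outfall 2: combined Q = 12.88 m³/s; C = (11.48·323.3 + 1.400·2390)/12.88 = 548.0 mg/L.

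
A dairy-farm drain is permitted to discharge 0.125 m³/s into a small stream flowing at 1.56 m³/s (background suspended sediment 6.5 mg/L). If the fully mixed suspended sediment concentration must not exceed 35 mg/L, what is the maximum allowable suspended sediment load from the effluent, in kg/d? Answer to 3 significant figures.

Mass balance at the limit: 1.560·6.500 + 0.1250·Cₑ = 1.685·35 → Cₑ = 390.7 mg/L.
Load = 0.1250 m³/s × 390.7 g/m³ × 86 400 s/d = 4219 kg/d.

4220 kg/d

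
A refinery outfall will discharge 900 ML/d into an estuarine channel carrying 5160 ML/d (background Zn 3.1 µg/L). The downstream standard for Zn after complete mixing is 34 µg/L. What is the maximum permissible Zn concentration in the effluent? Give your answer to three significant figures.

211 µg/L

At the limit, (Qr·Cr + Qe·Cₑ)/(Qr + Qe) = 34:
Cₑ = (6060·34 − 5160·3.100) / 900.0 = 211.2 µg/L.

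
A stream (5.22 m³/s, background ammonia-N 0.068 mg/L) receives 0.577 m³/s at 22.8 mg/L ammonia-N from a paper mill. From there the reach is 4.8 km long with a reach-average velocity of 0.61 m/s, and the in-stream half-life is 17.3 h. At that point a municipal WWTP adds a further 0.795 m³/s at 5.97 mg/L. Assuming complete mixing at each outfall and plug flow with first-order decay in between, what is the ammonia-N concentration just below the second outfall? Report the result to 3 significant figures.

Mixed concentration C = ΣQC/ΣQ = (5.220·0.06800 + 0.5770·22.80) / 5.797 = 13.51/5.797 = 2.331 mg/L; combined flow 5.797 m³/s.
Travel time t = 4.8·1000 / 0.61 = 7869 s = 2.186 h.
Half-life 17.3 h → k = ln 2 / 17.3 = 0.04007 h⁻¹ = 0.9616 d⁻¹.
After decay, C = 2.331 × e^(−kt) = 2.331 × 0.9161 = 2.135 mg/L.
At the second outfall, C = (5.797·2.135 + 0.7950·5.970) / (5.797 + 0.7950) = 2.598 mg/L.

2.60 mg/L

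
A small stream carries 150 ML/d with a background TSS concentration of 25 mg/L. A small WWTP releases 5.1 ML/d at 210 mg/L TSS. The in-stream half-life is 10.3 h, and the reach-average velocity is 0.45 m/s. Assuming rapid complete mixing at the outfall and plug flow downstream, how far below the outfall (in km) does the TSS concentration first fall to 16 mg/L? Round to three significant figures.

After mixing, C = (150.0·25.00 + 5.100·210.0) / 155.1 = 4821/155.1 = 31.08 mg/L.
Half-life 10.3 h → k = ln 2 / 10.3 = 0.06730 h⁻¹ = 1.615 d⁻¹.
Set 31.08·exp(−k·t) = 16 → t = ln(31.08/16)/k = 35520 s = 9.868 h.
Distance = v·t = 0.45·35520 = 15990 m = 15.99 km.

16.0 km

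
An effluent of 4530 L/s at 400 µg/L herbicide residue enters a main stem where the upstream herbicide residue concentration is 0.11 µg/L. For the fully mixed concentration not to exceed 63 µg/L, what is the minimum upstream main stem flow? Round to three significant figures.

Set C_mix = 63: (Q·0.1100 + 4530·400.0) / (Q + 4530) = 63
→ Q = 4530·(400.0 − 63)/(63 − 0.1100) = 24270 L/s.

24300 L/s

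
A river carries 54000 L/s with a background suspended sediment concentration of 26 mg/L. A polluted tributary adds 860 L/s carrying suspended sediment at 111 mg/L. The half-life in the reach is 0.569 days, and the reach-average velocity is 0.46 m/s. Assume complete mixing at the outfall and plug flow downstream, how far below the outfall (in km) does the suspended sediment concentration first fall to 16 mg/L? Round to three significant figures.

Flow-weighted average: C = (54000·26.00 + 860.0·111.0) / 54860 = 1499000/54860 = 27.33 mg/L.
Half-life 0.569 d → k = ln 2 / 0.569 = 1.218 d⁻¹.
Set 27.33·exp(−k·t) = 16 → t = ln(27.33/16)/k = 37980 s = 10.55 h.
Distance = v·t = 0.46·37980 = 17470 m = 17.47 km.

17.5 km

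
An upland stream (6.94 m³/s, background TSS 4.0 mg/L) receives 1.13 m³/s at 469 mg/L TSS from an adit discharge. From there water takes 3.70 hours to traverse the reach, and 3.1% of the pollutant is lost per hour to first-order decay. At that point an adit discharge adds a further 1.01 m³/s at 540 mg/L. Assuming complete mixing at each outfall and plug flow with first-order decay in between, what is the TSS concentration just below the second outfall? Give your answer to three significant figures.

Mass balance: C = (6.940·4.000 + 1.130·469.0) / 8.070 = 557.7/8.070 = 69.11 mg/L; combined flow 8.070 m³/s.
3.1%/h lost → k = −ln(1 − 0.031) = 0.03149 h⁻¹.
First-order decay: C = 69.11·exp(−k·t) = 69.11·0.8900 = 61.51 mg/L.
Second outfall: C = (8.070·61.51 + 1.010·540.0)/9.080 = 114.7 mg/L.

115 mg/L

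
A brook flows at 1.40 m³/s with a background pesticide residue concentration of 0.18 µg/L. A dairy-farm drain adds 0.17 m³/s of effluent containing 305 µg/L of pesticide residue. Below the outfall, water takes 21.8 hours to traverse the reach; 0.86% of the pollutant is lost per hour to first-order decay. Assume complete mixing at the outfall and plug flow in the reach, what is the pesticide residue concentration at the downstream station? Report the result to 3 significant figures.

Flow-weighted average: C = (1.400·0.1800 + 0.1700·305.0) / 1.570 = 52.10/1.570 = 33.19 µg/L.
0.86%/h lost → k = −ln(1 − 0.0086) = 0.008637 h⁻¹.
After decay, C = 33.19 × e^(−kt) = 33.19 × 0.8284 = 27.49 µg/L.

27.5 µg/L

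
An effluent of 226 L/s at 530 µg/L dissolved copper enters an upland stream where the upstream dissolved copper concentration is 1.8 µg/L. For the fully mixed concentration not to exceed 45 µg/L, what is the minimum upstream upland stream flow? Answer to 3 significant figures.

2540 L/s

Set C_mix = 45: (Q·1.800 + 226.0·530.0) / (Q + 226.0) = 45
→ Q = 226.0·(530.0 − 45)/(45 − 1.800) = 2537 L/s.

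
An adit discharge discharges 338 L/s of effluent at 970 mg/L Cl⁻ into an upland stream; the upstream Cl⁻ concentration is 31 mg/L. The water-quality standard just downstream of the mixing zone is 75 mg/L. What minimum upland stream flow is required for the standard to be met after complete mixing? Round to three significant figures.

Set C_mix = 75: (Q·31.00 + 338.0·970.0) / (Q + 338.0) = 75
→ Q = 338.0·(970.0 − 75)/(75 − 31.00) = 6875 L/s.

6880 L/s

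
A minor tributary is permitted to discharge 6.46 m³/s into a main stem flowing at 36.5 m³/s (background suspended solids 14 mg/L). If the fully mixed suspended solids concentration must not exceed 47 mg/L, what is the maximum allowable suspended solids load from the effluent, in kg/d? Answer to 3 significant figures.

Mass balance at the limit: 36.50·14.00 + 6.460·Cₑ = 42.96·47 → Cₑ = 233.5 mg/L.
Load = 6.460 m³/s × 233.5 g/m³ × 86 400 s/d = 130300 kg/d.

130000 kg/d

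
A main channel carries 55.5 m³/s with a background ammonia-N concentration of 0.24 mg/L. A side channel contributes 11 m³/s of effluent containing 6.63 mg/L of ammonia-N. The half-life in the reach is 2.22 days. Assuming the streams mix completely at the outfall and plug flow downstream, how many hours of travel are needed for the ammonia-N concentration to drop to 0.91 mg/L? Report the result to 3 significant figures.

Mass balance: C = (55.50·0.2400 + 11.00·6.630) / 66.50 = 86.25/66.50 = 1.297 mg/L.
Half-life 2.22 d → k = ln 2 / 2.22 = 0.3122 d⁻¹.
1.297·exp(−k·t) = 0.91 → t = ln(1.297/0.91)/k = 98060 s = 27.24 h.

27.2 h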